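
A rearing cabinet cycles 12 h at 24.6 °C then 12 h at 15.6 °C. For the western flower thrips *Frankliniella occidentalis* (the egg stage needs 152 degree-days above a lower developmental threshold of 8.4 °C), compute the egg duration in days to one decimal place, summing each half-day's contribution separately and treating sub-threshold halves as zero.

Day half: max(0, 24.6 − 8.4) × 0.5 = 16.2 × 0.5 = 8.10 DD.
Night half: max(0, 15.6 − 8.4) × 0.5 = 7.2 × 0.5 = 3.60 DD.
Per 24 h: 11.70 DD/day.
Duration = 152 / 11.70 = 12.991 ≈ 13.0 days.

13.0 days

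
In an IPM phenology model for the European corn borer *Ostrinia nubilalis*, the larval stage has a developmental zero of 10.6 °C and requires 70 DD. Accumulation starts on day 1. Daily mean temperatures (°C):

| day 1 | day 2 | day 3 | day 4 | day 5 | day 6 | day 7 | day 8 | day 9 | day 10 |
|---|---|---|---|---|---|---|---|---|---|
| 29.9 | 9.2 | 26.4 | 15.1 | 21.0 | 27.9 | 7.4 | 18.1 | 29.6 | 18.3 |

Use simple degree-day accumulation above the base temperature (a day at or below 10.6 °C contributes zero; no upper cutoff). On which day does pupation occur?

day 8

Daily DD above 10.6 °C: 19.3, 0.0, 15.8, 4.5, 10.4, 17.3, 0.0, 7.5, 19.0, 7.7.
Cumulative: 19.3, 19.3, 35.1, 39.6, 50.0, 67.3, 67.3, 74.8, 93.8, 101.5.
The total first reaches 70 DD on day 8.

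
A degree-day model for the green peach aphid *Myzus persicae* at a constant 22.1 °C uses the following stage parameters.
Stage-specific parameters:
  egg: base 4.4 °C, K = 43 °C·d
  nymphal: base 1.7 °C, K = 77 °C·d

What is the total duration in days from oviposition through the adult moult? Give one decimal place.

6.2 days

egg: 43 / (22.1 − 4.4) = 43 / 17.7 = 2.429 d.
nymphal: 77 / (22.1 − 1.7) = 77 / 20.4 = 3.775 d.
Sum = 6.204 ≈ 6.2 days.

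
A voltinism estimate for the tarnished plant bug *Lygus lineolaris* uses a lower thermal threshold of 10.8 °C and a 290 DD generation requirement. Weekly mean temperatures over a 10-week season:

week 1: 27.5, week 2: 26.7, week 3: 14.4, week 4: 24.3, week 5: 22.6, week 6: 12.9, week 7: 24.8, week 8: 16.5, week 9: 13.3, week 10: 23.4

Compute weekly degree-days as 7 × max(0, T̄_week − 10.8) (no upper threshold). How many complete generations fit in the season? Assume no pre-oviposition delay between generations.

2 generations

Weekly DD (7 × max(0, T̄ − 10.8)): 116.9, 111.3, 25.2, 94.5, 82.6, 14.7, 98.0, 39.9, 17.5, 88.2.
Season total = 688.8 DD.
Complete generations = ⌊688.8 / 290⌋ = 2.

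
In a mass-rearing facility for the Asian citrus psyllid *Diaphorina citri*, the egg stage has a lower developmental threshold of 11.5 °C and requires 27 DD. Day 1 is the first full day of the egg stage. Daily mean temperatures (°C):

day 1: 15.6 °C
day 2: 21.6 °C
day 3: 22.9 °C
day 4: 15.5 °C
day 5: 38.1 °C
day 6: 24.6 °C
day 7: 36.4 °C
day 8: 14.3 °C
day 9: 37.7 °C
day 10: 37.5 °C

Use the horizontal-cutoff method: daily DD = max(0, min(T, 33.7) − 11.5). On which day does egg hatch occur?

day 4

Daily DD above 11.5 °C (capped at 22.2): 4.1, 10.1, 11.4, 4.0, 22.2, 13.1, 22.2, 2.8, 22.2, 22.2.
Cumulative: 4.1, 14.2, 25.6, 29.6, 51.8, 64.9, 87.1, 89.9, 112.1, 134.3.
The total first reaches 27 DD on day 4.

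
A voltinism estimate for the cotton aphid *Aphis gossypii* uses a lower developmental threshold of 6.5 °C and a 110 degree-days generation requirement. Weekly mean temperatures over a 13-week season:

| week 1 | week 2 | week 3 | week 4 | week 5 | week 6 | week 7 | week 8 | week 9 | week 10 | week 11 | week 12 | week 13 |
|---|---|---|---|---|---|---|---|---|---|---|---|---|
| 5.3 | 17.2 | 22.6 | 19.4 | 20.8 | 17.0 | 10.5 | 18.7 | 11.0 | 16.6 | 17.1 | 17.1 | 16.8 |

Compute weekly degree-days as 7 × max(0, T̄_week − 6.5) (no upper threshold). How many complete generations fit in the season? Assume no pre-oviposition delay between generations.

Weekly DD (7 × max(0, T̄ − 6.5)): 0.0, 74.9, 112.7, 90.3, 100.1, 73.5, 28.0, 85.4, 31.5, 70.7, 74.2, 74.2, 72.1.
Season total = 887.6 DD.
Complete generations = ⌊887.6 / 110⌋ = 8.

8 generations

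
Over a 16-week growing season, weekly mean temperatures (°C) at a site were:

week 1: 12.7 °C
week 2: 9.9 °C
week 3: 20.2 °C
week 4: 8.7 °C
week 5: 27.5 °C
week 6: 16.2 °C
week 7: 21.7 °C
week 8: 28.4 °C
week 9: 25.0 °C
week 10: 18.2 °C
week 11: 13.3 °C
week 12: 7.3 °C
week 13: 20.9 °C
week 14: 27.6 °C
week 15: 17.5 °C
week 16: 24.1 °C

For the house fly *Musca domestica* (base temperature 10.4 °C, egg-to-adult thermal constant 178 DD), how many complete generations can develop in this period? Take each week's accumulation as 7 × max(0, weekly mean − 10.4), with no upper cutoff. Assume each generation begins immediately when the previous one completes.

Weekly DD (7 × max(0, T̄ − 10.4)): 16.1, 0.0, 68.6, 0.0, 119.7, 40.6, 79.1, 126.0, 102.2, 54.6, 20.3, 0.0, 73.5, 120.4, 49.7, 95.9.
Season total = 966.7 DD.
Complete generations = ⌊966.7 / 178⌋ = 5.

5 generations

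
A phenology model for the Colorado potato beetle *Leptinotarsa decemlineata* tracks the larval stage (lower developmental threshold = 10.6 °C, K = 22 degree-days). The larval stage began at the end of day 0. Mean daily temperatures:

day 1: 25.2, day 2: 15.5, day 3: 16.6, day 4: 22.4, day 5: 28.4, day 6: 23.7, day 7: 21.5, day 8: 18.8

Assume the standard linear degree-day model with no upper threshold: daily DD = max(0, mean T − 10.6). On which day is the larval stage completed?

day 3

Daily DD above 10.6 °C: 14.6, 4.9, 6.0, 11.8, 17.8, 13.1, 10.9, 8.2.
Cumulative: 14.6, 19.5, 25.5, 37.3, 55.1, 68.2, 79.1, 87.3.
The total first reaches 22 DD on day 3.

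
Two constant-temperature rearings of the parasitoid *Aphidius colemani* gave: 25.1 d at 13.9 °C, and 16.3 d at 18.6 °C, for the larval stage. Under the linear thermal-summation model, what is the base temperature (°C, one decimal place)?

5.2 °C

Under the model K = D·(T − T_b), so D₁·(T₁ − T_b) = D₂·(T₂ − T_b).
25.1·(13.9 − T_b) = 16.3·(18.6 − T_b)
T_b = (25.1·13.9 − 16.3·18.6) / (25.1 − 16.3) = 45.71 / 8.8 = 5.194 °C ≈ 5.2 °C.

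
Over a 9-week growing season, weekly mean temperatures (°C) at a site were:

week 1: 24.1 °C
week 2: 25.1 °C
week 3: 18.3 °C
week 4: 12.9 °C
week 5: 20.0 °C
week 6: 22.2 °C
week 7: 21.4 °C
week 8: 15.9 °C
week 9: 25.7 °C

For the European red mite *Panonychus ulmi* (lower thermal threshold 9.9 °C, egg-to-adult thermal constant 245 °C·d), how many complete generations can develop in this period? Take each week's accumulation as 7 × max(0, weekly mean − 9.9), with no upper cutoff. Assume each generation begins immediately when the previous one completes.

2 generations

Weekly DD (7 × max(0, T̄ − 9.9)): 99.4, 106.4, 58.8, 21.0, 70.7, 86.1, 80.5, 42.0, 110.6.
Season total = 675.5 DD.
Complete generations = ⌊675.5 / 245⌋ = 2.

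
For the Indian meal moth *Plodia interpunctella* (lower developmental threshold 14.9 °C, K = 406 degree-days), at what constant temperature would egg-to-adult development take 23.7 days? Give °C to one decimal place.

Required daily accumulation = 406 / 23.7 = 17.131 DD/day.
T = T_base + 17.131 = 14.9 + 17.131 = 32.031 ≈ 32.0 °C.

32.0 °C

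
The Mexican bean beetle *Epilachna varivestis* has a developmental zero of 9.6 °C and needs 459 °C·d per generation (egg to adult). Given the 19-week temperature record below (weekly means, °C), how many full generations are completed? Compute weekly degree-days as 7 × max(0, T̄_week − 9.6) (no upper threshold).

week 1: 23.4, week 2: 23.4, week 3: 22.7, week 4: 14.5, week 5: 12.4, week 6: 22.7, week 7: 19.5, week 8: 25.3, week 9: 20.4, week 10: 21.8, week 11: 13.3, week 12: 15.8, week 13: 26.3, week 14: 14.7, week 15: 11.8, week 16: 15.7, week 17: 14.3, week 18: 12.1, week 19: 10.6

2 generations

Weekly DD (7 × max(0, T̄ − 9.6)): 96.6, 96.6, 91.7, 34.3, 19.6, 91.7, 69.3, 109.9, 75.6, 85.4, 25.9, 43.4, 116.9, 35.7, 15.4, 42.7, 32.9, 17.5, 7.0.
Season total = 1108.1 DD.
Complete generations = ⌊1108.1 / 459⌋ = 2.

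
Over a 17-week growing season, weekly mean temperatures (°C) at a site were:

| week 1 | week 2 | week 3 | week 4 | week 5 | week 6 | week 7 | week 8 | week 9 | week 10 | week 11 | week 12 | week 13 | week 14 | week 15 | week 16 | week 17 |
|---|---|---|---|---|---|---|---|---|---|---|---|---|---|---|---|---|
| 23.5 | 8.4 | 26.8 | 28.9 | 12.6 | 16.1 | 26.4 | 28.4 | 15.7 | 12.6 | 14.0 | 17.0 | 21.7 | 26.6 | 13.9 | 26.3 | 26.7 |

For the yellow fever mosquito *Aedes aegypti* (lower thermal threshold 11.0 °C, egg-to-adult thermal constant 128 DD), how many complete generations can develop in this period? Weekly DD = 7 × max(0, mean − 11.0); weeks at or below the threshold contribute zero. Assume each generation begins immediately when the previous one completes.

8 generations

Weekly DD (7 × max(0, T̄ − 11.0)): 87.5, 0.0, 110.6, 125.3, 11.2, 35.7, 107.8, 121.8, 32.9, 11.2, 21.0, 42.0, 74.9, 109.2, 20.3, 107.1, 109.9.
Season total = 1128.4 DD.
Complete generations = ⌊1128.4 / 128⌋ = 8.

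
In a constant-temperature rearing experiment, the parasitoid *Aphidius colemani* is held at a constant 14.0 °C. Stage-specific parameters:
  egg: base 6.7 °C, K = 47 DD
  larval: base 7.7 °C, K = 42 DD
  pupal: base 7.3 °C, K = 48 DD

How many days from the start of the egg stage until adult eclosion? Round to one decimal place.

20.3 days

egg: 47 / (14.0 − 6.7) = 47 / 7.3 = 6.438 d.
larval: 42 / (14.0 − 7.7) = 42 / 6.3 = 6.667 d.
pupal: 48 / (14.0 − 7.3) = 48 / 6.7 = 7.164 d.
Sum = 20.269 ≈ 20.3 days.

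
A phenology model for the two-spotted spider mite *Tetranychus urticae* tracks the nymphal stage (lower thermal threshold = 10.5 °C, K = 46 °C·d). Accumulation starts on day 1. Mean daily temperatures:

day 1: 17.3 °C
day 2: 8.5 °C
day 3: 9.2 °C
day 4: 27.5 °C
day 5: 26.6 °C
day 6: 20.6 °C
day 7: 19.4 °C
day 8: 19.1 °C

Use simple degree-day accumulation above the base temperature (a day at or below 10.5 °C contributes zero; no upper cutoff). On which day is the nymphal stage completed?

Daily DD above 10.5 °C: 6.8, 0.0, 0.0, 17.0, 16.1, 10.1, 8.9, 8.6.
Cumulative: 6.8, 6.8, 6.8, 23.8, 39.9, 50.0, 58.9, 67.5.
The total first reaches 46 DD on day 6.

day 6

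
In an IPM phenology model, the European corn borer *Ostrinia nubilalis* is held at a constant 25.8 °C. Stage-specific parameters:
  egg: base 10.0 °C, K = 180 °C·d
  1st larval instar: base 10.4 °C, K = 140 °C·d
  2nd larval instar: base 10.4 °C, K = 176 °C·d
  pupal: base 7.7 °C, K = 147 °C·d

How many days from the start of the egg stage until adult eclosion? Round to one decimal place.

egg: 180 / (25.8 − 10.0) = 180 / 15.8 = 11.392 d.
1st larval instar: 140 / (25.8 − 10.4) = 140 / 15.4 = 9.091 d.
2nd larval instar: 176 / (25.8 − 10.4) = 176 / 15.4 = 11.429 d.
pupal: 147 / (25.8 − 7.7) = 147 / 18.1 = 8.122 d.
Sum = 40.033 ≈ 40.0 days.

40.0 days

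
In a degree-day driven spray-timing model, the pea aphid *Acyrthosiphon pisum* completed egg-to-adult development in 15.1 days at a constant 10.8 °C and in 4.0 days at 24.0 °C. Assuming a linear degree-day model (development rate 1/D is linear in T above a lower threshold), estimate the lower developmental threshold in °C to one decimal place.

Linear rate model ⇒ the product D·(T − T_b) is constant across temperatures.
15.1·(10.8 − T_b) = 4.0·(24.0 − T_b)
T_b = (15.1·10.8 − 4.0·24.0) / (15.1 − 4.0) = 67.08 / 11.1 = 6.043 °C ≈ 6.0 °C.

6.0 °C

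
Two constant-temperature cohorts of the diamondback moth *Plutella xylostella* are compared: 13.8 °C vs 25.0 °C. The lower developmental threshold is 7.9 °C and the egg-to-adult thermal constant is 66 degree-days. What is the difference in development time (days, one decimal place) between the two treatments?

7.3 days

At 13.8 °C: 66 / (13.8 − 7.9) = 66 / 5.9 = 11.186 d.
At 25.0 °C: 66 / (25.0 − 7.9) = 66 / 17.1 = 3.860 d.
Difference = |11.186 − 3.860| = 7.327 ≈ 7.3 days.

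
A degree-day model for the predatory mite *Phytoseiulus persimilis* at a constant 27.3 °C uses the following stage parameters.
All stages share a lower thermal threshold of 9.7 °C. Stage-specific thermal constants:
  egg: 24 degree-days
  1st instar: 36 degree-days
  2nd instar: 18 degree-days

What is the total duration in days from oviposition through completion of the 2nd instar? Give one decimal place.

Daily accumulation at 27.3 °C = 27.3 − 9.7 = 17.6 DD/day.
Total K = 24 + 36 + 18 = 78 DD.
Total duration = 78 / 17.6 = 4.432 ≈ 4.4 days.

4.4 days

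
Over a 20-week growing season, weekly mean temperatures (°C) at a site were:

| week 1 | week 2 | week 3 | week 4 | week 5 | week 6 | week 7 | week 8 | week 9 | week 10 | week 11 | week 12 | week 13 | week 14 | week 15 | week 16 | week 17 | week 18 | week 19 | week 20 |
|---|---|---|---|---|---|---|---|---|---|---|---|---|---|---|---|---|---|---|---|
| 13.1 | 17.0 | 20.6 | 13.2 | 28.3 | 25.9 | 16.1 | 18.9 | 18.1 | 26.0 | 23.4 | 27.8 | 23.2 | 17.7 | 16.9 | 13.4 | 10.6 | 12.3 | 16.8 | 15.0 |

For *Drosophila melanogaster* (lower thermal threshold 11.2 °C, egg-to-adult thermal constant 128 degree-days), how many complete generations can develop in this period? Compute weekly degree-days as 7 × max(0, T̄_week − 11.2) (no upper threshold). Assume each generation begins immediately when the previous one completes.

8 generations

Weekly DD (7 × max(0, T̄ − 11.2)): 13.3, 40.6, 65.8, 14.0, 119.7, 102.9, 34.3, 53.9, 48.3, 103.6, 85.4, 116.2, 84.0, 45.5, 39.9, 15.4, 0.0, 7.7, 39.2, 26.6.
Season total = 1056.3 DD.
Complete generations = ⌊1056.3 / 128⌋ = 8.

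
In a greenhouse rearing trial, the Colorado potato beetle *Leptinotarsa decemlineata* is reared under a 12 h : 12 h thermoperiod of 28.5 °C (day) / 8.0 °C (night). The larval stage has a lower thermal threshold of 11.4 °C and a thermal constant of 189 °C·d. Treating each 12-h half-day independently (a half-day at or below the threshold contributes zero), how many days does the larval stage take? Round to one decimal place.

Day half: max(0, 28.5 − 11.4) × 0.5 = 17.1 × 0.5 = 8.55 DD.
Night half: max(0, 8.0 − 11.4) × 0.5 = 0.0 × 0.5 = 0.00 DD.
Per 24 h: 8.55 DD/day.
Duration = 189 / 8.55 = 22.105 ≈ 22.1 days.

22.1 days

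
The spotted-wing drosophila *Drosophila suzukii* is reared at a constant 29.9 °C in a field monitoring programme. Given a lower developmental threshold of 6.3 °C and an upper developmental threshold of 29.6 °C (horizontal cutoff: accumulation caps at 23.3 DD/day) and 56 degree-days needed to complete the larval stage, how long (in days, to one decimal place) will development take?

2.4 days

Temperature 29.9 °C exceeds the upper threshold, so daily accumulation caps at 29.6 − 6.3 = 23.3 DD/day.
Duration = 56 / 23.3 = 2.403 ≈ 2.4 days.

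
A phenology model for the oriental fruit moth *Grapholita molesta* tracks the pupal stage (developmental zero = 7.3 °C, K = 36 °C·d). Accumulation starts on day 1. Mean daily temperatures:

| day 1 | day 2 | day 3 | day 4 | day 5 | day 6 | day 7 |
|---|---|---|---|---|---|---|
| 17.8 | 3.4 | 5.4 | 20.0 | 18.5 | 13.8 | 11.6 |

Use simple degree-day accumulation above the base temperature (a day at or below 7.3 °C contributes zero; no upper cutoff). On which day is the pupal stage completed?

day 6

Daily DD above 7.3 °C: 10.5, 0.0, 0.0, 12.7, 11.2, 6.5, 4.3.
Cumulative: 10.5, 10.5, 10.5, 23.2, 34.4, 40.9, 45.2.
The total first reaches 36 DD on day 6.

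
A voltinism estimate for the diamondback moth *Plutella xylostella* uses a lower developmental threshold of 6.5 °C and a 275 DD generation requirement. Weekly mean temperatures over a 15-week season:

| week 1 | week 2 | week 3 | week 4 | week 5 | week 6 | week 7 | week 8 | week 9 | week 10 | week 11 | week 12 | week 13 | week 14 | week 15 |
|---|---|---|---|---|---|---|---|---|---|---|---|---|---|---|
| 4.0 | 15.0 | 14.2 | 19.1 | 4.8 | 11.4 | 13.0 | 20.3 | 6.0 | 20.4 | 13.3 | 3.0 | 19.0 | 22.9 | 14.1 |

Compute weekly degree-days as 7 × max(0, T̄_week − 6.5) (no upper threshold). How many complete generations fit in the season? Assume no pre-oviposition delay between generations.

2 generations

Weekly DD (7 × max(0, T̄ − 6.5)): 0.0, 59.5, 53.9, 88.2, 0.0, 34.3, 45.5, 96.6, 0.0, 97.3, 47.6, 0.0, 87.5, 114.8, 53.2.
Season total = 778.4 DD.
Complete generations = ⌊778.4 / 275⌋ = 2.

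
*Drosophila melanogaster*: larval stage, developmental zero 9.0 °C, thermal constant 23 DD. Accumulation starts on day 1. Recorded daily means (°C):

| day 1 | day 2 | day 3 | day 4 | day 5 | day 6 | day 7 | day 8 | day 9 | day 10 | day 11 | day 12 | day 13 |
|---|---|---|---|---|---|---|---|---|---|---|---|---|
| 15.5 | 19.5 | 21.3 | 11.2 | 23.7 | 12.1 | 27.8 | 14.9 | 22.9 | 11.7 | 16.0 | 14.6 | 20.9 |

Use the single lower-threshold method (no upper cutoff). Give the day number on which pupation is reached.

day 3

Daily DD above 9.0 °C: 6.5, 10.5, 12.3, 2.2, 14.7, 3.1, 18.8, 5.9, 13.9, 2.7, 7.0, 5.6, 11.9.
Cumulative: 6.5, 17.0, 29.3, 31.5, 46.2, 49.3, 68.1, 74.0, 87.9, 90.6, 97.6, 103.2, 115.1.
The total first reaches 23 DD on day 3.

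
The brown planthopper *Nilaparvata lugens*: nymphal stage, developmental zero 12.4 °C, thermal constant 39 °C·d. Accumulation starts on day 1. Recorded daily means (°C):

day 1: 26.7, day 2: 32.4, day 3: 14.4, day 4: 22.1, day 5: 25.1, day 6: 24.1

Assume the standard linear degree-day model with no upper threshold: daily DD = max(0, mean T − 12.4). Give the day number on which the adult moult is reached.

day 4

Daily DD above 12.4 °C: 14.3, 20.0, 2.0, 9.7, 12.7, 11.7.
Cumulative: 14.3, 34.3, 36.3, 46.0, 58.7, 70.4.
The total first reaches 39 DD on day 4.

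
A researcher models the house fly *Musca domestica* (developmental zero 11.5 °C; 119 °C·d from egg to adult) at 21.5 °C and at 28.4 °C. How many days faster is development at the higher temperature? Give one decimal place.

At 21.5 °C: 119 / (21.5 − 11.5) = 119 / 10.0 = 11.900 d.
At 28.4 °C: 119 / (28.4 − 11.5) = 119 / 16.9 = 7.041 d.
Difference = |11.900 − 7.041| = 4.859 ≈ 4.9 days.

4.9 days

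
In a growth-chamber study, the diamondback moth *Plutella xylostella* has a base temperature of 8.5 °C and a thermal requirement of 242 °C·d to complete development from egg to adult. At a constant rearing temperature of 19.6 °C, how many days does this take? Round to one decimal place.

Daily accumulation = 19.6 − 8.5 = 11.1 DD/day.
Duration = 242 / 11.1 = 21.802 ≈ 21.8 days.

21.8 days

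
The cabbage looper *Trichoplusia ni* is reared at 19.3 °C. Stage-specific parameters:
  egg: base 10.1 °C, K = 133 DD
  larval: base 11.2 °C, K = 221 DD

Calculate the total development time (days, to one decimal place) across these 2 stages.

egg: 133 / (19.3 − 10.1) = 133 / 9.2 = 14.457 d.
larval: 221 / (19.3 − 11.2) = 221 / 8.1 = 27.284 d.
Sum = 41.740 ≈ 41.7 days.

41.7 days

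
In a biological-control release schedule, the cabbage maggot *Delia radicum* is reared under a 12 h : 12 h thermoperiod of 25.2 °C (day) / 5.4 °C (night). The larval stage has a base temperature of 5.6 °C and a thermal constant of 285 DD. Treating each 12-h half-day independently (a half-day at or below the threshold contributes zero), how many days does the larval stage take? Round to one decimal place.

29.1 days

Day half: max(0, 25.2 − 5.6) × 0.5 = 19.6 × 0.5 = 9.80 DD.
Night half: max(0, 5.4 − 5.6) × 0.5 = 0.0 × 0.5 = 0.00 DD.
Per 24 h: 9.80 DD/day.
Duration = 285 / 9.80 = 29.082 ≈ 29.1 days.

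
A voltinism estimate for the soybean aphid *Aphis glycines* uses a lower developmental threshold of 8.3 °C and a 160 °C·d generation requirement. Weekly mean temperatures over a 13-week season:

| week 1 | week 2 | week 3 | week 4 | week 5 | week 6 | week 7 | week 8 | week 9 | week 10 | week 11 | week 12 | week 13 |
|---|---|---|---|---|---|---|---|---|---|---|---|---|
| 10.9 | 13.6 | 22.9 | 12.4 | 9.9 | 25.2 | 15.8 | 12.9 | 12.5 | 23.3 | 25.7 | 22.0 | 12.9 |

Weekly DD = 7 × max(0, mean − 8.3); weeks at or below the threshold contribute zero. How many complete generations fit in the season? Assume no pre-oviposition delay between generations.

4 generations

Weekly DD (7 × max(0, T̄ − 8.3)): 18.2, 37.1, 102.2, 28.7, 11.2, 118.3, 52.5, 32.2, 29.4, 105.0, 121.8, 95.9, 32.2.
Season total = 784.7 DD.
Complete generations = ⌊784.7 / 160⌋ = 4.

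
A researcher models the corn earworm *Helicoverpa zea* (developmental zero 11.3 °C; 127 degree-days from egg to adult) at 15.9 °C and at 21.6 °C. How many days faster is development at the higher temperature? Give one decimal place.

15.3 days

At 15.9 °C: 127 / (15.9 − 11.3) = 127 / 4.6 = 27.609 d.
At 21.6 °C: 127 / (21.6 − 11.3) = 127 / 10.3 = 12.330 d.
Difference = |27.609 − 12.330| = 15.279 ≈ 15.3 days.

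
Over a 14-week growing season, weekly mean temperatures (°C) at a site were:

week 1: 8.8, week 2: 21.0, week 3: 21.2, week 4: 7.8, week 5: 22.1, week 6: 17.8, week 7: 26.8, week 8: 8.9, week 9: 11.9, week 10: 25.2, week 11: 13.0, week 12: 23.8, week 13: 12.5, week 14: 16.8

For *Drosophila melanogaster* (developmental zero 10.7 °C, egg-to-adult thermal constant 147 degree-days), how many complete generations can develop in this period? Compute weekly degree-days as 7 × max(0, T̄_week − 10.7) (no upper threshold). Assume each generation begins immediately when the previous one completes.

Weekly DD (7 × max(0, T̄ − 10.7)): 0.0, 72.1, 73.5, 0.0, 79.8, 49.7, 112.7, 0.0, 8.4, 101.5, 16.1, 91.7, 12.6, 42.7.
Season total = 660.8 DD.
Complete generations = ⌊660.8 / 147⌋ = 4.

4 generations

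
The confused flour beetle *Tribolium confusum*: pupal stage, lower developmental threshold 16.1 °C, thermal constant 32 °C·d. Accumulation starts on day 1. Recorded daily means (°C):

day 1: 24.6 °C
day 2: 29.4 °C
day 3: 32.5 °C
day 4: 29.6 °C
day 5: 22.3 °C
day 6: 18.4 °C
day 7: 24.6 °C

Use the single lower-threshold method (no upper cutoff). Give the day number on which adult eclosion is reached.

day 3

Daily DD above 16.1 °C: 8.5, 13.3, 16.4, 13.5, 6.2, 2.3, 8.5.
Cumulative: 8.5, 21.8, 38.2, 51.7, 57.9, 60.2, 68.7.
The total first reaches 32 DD on day 3.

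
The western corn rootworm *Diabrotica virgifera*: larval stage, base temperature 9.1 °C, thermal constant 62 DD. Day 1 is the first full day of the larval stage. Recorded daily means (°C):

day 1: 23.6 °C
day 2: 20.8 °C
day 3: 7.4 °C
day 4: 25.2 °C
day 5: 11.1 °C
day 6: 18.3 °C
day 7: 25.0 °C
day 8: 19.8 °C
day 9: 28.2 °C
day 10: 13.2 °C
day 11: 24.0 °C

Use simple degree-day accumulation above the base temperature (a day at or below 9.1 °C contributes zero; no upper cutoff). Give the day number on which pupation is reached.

Daily DD above 9.1 °C: 14.5, 11.7, 0.0, 16.1, 2.0, 9.2, 15.9, 10.7, 19.1, 4.1, 14.9.
Cumulative: 14.5, 26.2, 26.2, 42.3, 44.3, 53.5, 69.4, 80.1, 99.2, 103.3, 118.2.
The total first reaches 62 DD on day 7.

day 7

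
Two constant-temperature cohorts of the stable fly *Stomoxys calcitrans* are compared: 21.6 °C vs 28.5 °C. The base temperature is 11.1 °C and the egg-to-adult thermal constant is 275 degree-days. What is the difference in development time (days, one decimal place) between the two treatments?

10.4 days

At 21.6 °C: 275 / (21.6 − 11.1) = 275 / 10.5 = 26.190 d.
At 28.5 °C: 275 / (28.5 − 11.1) = 275 / 17.4 = 15.805 d.
Difference = |26.190 − 15.805| = 10.386 ≈ 10.4 days.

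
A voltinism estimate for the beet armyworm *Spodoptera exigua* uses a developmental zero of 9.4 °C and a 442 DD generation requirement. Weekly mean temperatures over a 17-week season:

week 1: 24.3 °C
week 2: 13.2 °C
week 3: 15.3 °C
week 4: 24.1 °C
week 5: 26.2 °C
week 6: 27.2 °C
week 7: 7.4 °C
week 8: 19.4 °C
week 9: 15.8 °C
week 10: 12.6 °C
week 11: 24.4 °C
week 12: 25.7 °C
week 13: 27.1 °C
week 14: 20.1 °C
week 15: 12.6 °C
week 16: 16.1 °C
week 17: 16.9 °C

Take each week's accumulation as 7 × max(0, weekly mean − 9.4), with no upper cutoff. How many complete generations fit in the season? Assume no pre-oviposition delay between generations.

2 generations

Weekly DD (7 × max(0, T̄ − 9.4)): 104.3, 26.6, 41.3, 102.9, 117.6, 124.6, 0.0, 70.0, 44.8, 22.4, 105.0, 114.1, 123.9, 74.9, 22.4, 46.9, 52.5.
Season total = 1194.2 DD.
Complete generations = ⌊1194.2 / 442⌋ = 2.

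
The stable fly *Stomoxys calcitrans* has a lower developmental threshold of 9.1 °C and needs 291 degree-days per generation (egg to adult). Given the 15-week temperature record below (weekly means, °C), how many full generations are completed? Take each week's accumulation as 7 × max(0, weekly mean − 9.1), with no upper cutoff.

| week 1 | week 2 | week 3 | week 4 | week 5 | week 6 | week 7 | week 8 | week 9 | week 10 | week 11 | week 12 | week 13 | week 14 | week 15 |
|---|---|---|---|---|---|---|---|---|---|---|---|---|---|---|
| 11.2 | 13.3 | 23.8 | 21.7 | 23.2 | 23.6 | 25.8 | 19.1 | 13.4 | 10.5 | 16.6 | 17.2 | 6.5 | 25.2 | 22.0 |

Weekly DD (7 × max(0, T̄ − 9.1)): 14.7, 29.4, 102.9, 88.2, 98.7, 101.5, 116.9, 70.0, 30.1, 9.8, 52.5, 56.7, 0.0, 112.7, 90.3.
Season total = 974.4 DD.
Complete generations = ⌊974.4 / 291⌋ = 3.

3 generations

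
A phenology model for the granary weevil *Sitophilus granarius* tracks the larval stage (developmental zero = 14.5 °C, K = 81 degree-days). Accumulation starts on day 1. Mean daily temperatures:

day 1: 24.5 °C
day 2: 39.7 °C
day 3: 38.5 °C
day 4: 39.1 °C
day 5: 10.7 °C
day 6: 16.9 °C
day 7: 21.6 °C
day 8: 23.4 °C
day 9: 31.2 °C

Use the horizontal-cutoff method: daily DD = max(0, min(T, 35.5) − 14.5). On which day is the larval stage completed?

day 7

Daily DD above 14.5 °C (capped at 21.0): 10.0, 21.0, 21.0, 21.0, 0.0, 2.4, 7.1, 8.9, 16.7.
Cumulative: 10.0, 31.0, 52.0, 73.0, 73.0, 75.4, 82.5, 91.4, 108.1.
The total first reaches 81 DD on day 7.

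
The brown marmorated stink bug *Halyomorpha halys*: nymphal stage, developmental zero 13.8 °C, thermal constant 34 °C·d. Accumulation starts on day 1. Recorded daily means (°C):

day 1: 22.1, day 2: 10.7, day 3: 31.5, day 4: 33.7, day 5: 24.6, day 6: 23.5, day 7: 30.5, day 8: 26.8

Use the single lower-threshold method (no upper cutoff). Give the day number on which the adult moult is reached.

Daily DD above 13.8 °C: 8.3, 0.0, 17.7, 19.9, 10.8, 9.7, 16.7, 13.0.
Cumulative: 8.3, 8.3, 26.0, 45.9, 56.7, 66.4, 83.1, 96.1.
The total first reaches 34 DD on day 4.

day 4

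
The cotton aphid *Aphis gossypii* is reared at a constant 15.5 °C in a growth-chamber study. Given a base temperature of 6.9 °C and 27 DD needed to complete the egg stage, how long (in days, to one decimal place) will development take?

3.1 days

Daily accumulation = 15.5 − 6.9 = 8.6 DD/day.
Duration = 27 / 8.6 = 3.140 ≈ 3.1 days.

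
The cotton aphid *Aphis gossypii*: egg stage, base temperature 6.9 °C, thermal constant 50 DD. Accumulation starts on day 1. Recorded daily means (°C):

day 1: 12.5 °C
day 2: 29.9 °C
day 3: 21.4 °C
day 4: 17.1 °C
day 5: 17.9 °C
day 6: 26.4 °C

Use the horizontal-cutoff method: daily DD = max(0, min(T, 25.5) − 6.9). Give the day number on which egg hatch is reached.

Daily DD above 6.9 °C (capped at 18.6): 5.6, 18.6, 14.5, 10.2, 11.0, 18.6.
Cumulative: 5.6, 24.2, 38.7, 48.9, 59.9, 78.5.
The total first reaches 50 DD on day 5.

day 5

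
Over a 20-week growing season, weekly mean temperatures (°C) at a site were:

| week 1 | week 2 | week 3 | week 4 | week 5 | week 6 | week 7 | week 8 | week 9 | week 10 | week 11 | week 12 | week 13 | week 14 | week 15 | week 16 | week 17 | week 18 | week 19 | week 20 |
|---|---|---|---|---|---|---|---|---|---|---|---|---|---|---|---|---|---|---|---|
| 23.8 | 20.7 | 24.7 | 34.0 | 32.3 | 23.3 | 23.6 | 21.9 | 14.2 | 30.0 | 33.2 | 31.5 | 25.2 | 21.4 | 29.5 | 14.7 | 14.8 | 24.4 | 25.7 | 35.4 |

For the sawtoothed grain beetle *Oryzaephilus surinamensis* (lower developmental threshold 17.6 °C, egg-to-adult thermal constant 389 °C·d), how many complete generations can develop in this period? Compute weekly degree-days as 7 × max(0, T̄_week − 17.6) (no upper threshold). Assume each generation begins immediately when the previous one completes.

2 generations

Weekly DD (7 × max(0, T̄ − 17.6)): 43.4, 21.7, 49.7, 114.8, 102.9, 39.9, 42.0, 30.1, 0.0, 86.8, 109.2, 97.3, 53.2, 26.6, 83.3, 0.0, 0.0, 47.6, 56.7, 124.6.
Season total = 1129.8 DD.
Complete generations = ⌊1129.8 / 389⌋ = 2.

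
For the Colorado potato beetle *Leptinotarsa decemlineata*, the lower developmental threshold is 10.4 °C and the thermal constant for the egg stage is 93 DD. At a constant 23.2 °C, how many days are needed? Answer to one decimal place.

Daily accumulation = 23.2 − 10.4 = 12.8 DD/day.
Duration = 93 / 12.8 = 7.266 ≈ 7.3 days.

7.3 days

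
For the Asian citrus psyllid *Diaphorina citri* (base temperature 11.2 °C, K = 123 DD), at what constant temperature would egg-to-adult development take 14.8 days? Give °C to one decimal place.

Required daily accumulation = 123 / 14.8 = 8.311 DD/day.
T = T_base + 8.311 = 11.2 + 8.311 = 19.511 ≈ 19.5 °C.

19.5 °C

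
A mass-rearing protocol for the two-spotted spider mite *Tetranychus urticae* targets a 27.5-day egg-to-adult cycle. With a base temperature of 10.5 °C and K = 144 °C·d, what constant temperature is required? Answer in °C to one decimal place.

Required daily accumulation = 144 / 27.5 = 5.236 DD/day.
T = T_base + 5.236 = 10.5 + 5.236 = 15.736 ≈ 15.7 °C.

15.7 °C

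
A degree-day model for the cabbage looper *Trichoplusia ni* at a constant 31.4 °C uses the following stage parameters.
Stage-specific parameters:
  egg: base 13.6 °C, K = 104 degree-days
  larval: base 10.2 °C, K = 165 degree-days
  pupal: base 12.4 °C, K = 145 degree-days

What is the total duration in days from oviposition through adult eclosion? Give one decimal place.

egg: 104 / (31.4 − 13.6) = 104 / 17.8 = 5.843 d.
larval: 165 / (31.4 − 10.2) = 165 / 21.2 = 7.783 d.
pupal: 145 / (31.4 − 12.4) = 145 / 19.0 = 7.632 d.
Sum = 21.257 ≈ 21.3 days.

21.3 days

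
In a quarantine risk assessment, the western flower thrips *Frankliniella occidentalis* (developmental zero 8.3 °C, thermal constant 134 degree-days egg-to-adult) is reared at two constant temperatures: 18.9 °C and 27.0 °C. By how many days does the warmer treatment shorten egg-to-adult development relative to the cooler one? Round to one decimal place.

5.5 days

At 18.9 °C: 134 / (18.9 − 8.3) = 134 / 10.6 = 12.642 d.
At 27.0 °C: 134 / (27.0 − 8.3) = 134 / 18.7 = 7.166 d.
Difference = |12.642 − 7.166| = 5.476 ≈ 5.5 days.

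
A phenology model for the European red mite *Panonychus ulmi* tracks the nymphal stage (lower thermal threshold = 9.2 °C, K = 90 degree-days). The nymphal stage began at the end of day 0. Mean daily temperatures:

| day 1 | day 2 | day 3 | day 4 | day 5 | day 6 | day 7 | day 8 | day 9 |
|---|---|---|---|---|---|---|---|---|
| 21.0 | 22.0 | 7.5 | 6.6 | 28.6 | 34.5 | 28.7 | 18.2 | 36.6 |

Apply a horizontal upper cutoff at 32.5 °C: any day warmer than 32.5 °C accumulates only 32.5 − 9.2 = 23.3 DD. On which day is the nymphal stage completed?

day 8

Daily DD above 9.2 °C (capped at 23.3): 11.8, 12.8, 0.0, 0.0, 19.4, 23.3, 19.5, 9.0, 23.3.
Cumulative: 11.8, 24.6, 24.6, 24.6, 44.0, 67.3, 86.8, 95.8, 119.1.
The total first reaches 90 DD on day 8.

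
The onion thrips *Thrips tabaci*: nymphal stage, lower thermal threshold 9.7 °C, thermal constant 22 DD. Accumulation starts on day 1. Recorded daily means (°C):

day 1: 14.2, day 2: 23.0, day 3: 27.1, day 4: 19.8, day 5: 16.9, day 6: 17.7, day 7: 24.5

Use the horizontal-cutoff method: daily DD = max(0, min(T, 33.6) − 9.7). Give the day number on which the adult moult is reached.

Daily DD above 9.7 °C (capped at 23.9): 4.5, 13.3, 17.4, 10.1, 7.2, 8.0, 14.8.
Cumulative: 4.5, 17.8, 35.2, 45.3, 52.5, 60.5, 75.3.
The total first reaches 22 DD on day 3.

day 3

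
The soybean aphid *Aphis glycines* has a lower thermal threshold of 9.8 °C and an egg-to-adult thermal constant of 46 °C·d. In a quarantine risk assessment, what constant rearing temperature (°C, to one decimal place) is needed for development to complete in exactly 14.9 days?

Required daily accumulation = 46 / 14.9 = 3.087 DD/day.
T = T_base + 3.087 = 9.8 + 3.087 = 12.887 ≈ 12.9 °C.

12.9 °C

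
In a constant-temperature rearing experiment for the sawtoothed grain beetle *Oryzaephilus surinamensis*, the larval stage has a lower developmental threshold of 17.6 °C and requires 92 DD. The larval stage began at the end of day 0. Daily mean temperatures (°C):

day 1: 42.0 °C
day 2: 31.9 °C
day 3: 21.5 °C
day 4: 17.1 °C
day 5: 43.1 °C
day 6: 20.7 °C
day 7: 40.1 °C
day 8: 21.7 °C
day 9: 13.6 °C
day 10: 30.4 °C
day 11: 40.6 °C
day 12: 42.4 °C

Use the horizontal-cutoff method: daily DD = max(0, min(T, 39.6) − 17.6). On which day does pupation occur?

Daily DD above 17.6 °C (capped at 22.0): 22.0, 14.3, 3.9, 0.0, 22.0, 3.1, 22.0, 4.1, 0.0, 12.8, 22.0, 22.0.
Cumulative: 22.0, 36.3, 40.2, 40.2, 62.2, 65.3, 87.3, 91.4, 91.4, 104.2, 126.2, 148.2.
The total first reaches 92 DD on day 10.

day 10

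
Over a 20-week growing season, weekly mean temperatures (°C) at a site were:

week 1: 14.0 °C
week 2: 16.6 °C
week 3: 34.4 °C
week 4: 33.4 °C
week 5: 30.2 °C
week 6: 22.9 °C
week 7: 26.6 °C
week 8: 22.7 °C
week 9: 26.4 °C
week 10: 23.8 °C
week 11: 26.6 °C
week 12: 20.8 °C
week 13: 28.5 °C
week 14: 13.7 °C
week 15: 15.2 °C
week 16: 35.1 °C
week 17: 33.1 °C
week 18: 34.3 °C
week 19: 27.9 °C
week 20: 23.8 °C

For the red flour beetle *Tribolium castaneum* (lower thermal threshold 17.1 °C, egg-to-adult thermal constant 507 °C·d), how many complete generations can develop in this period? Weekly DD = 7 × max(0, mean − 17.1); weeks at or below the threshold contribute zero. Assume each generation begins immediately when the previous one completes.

2 generations

Weekly DD (7 × max(0, T̄ − 17.1)): 0.0, 0.0, 121.1, 114.1, 91.7, 40.6, 66.5, 39.2, 65.1, 46.9, 66.5, 25.9, 79.8, 0.0, 0.0, 126.0, 112.0, 120.4, 75.6, 46.9.
Season total = 1238.3 DD.
Complete generations = ⌊1238.3 / 507⌋ = 2.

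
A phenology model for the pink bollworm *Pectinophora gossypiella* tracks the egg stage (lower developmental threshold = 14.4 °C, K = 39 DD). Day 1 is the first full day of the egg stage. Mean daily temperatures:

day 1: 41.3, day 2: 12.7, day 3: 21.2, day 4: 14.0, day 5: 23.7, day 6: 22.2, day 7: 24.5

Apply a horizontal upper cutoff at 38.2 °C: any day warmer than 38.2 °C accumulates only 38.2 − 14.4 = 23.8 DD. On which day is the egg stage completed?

Daily DD above 14.4 °C (capped at 23.8): 23.8, 0.0, 6.8, 0.0, 9.3, 7.8, 10.1.
Cumulative: 23.8, 23.8, 30.6, 30.6, 39.9, 47.7, 57.8.
The total first reaches 39 DD on day 5.

day 5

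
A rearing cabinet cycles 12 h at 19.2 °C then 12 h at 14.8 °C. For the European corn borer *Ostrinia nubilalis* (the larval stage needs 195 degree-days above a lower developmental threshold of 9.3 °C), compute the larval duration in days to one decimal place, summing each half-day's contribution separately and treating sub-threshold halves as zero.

25.3 days

Day half: max(0, 19.2 − 9.3) × 0.5 = 9.9 × 0.5 = 4.95 DD.
Night half: max(0, 14.8 − 9.3) × 0.5 = 5.5 × 0.5 = 2.75 DD.
Per 24 h: 7.70 DD/day.
Duration = 195 / 7.70 = 25.325 ≈ 25.3 days.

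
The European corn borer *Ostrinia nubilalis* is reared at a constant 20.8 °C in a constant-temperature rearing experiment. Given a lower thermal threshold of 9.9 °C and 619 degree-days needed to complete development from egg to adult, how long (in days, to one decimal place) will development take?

56.8 days

Daily accumulation = 20.8 − 9.9 = 10.9 DD/day.
Duration = 619 / 10.9 = 56.789 ≈ 56.8 days.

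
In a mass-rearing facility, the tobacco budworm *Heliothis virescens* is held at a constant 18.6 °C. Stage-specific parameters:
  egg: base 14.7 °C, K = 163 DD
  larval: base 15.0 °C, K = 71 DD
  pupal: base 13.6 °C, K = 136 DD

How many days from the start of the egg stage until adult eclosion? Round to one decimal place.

88.7 days

egg: 163 / (18.6 − 14.7) = 163 / 3.9 = 41.795 d.
larval: 71 / (18.6 − 15.0) = 71 / 3.6 = 19.722 d.
pupal: 136 / (18.6 − 13.6) = 136 / 5.0 = 27.200 d.
Sum = 88.717 ≈ 88.7 days.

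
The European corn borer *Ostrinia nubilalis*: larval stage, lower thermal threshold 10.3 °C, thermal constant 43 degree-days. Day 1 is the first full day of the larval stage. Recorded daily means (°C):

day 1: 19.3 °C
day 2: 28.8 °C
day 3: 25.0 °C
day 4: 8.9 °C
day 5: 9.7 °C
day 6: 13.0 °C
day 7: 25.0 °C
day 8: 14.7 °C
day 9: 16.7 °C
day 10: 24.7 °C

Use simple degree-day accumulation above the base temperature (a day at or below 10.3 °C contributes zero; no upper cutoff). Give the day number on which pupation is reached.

Daily DD above 10.3 °C: 9.0, 18.5, 14.7, 0.0, 0.0, 2.7, 14.7, 4.4, 6.4, 14.4.
Cumulative: 9.0, 27.5, 42.2, 42.2, 42.2, 44.9, 59.6, 64.0, 70.4, 84.8.
The total first reaches 43 DD on day 6.

day 6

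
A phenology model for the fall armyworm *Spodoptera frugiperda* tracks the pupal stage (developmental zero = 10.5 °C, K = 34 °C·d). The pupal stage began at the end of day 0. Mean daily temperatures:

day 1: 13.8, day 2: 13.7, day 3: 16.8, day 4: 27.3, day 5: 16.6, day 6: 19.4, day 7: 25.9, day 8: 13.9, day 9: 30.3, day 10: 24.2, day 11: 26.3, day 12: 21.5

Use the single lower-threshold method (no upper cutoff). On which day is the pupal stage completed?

day 5

Daily DD above 10.5 °C: 3.3, 3.2, 6.3, 16.8, 6.1, 8.9, 15.4, 3.4, 19.8, 13.7, 15.8, 11.0.
Cumulative: 3.3, 6.5, 12.8, 29.6, 35.7, 44.6, 60.0, 63.4, 83.2, 96.9, 112.7, 123.7.
The total first reaches 34 DD on day 5.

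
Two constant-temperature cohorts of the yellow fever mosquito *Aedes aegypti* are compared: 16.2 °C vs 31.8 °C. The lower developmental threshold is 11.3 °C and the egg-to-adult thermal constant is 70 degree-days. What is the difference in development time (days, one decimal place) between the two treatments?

At 16.2 °C: 70 / (16.2 − 11.3) = 70 / 4.9 = 14.286 d.
At 31.8 °C: 70 / (31.8 − 11.3) = 70 / 20.5 = 3.415 d.
Difference = |14.286 − 3.415| = 10.871 ≈ 10.9 days.

10.9 days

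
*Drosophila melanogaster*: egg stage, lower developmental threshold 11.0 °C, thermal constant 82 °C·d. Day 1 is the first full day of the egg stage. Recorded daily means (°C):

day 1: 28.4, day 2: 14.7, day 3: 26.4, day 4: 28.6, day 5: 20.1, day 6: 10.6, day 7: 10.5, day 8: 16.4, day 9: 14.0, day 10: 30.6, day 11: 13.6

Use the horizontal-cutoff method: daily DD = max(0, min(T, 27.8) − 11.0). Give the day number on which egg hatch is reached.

Daily DD above 11.0 °C (capped at 16.8): 16.8, 3.7, 15.4, 16.8, 9.1, 0.0, 0.0, 5.4, 3.0, 16.8, 2.6.
Cumulative: 16.8, 20.5, 35.9, 52.7, 61.8, 61.8, 61.8, 67.2, 70.2, 87.0, 89.6.
The total first reaches 82 DD on day 10.

day 10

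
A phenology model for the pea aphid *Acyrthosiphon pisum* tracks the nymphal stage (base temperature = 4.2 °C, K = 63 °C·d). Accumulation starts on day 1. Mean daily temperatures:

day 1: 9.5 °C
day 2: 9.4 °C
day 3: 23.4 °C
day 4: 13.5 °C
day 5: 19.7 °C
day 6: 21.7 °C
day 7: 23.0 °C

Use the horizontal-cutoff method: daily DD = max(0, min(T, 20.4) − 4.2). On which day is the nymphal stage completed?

Daily DD above 4.2 °C (capped at 16.2): 5.3, 5.2, 16.2, 9.3, 15.5, 16.2, 16.2.
Cumulative: 5.3, 10.5, 26.7, 36.0, 51.5, 67.7, 83.9.
The total first reaches 63 DD on day 6.

day 6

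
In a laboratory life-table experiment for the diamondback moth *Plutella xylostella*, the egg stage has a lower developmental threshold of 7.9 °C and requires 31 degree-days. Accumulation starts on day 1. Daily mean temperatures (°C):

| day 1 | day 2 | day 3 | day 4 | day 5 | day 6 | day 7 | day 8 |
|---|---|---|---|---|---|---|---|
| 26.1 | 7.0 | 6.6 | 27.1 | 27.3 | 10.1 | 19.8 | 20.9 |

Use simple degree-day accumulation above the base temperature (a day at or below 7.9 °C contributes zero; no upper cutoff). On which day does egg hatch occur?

day 4

Daily DD above 7.9 °C: 18.2, 0.0, 0.0, 19.2, 19.4, 2.2, 11.9, 13.0.
Cumulative: 18.2, 18.2, 18.2, 37.4, 56.8, 59.0, 70.9, 83.9.
The total first reaches 31 DD on day 4.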